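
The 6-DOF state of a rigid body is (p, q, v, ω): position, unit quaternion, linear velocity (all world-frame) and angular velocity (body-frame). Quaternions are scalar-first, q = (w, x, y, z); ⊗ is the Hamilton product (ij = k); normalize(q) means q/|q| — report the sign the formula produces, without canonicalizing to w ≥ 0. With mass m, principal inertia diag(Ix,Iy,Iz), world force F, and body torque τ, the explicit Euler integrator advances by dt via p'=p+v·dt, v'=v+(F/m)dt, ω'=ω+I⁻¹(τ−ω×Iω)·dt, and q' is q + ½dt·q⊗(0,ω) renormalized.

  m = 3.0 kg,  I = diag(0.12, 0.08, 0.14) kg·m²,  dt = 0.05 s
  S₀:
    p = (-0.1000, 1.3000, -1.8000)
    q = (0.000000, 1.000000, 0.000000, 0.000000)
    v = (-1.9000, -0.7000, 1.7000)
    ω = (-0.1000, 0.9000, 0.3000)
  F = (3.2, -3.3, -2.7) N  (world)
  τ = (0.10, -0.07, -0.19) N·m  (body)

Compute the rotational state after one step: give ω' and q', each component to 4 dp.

gyro term ω×Iω = (0.0162, 0.0006, 0.0036)
angular accel α = (0.6983, -0.8825, -1.3829)
ω' = ω + α·dt = (-0.0651, 0.8559, 0.2309)
Hamilton product q⊗(0,ω) = (0.1000000, 0.0000000, -0.3000000, 0.9000000)
updated quaternion q' = (0.0025, 0.9997, -0.0075, 0.0225)

ω' = (-0.0651, 0.8559, 0.2309)
q' = (0.0025, 0.9997, -0.0075, 0.0225)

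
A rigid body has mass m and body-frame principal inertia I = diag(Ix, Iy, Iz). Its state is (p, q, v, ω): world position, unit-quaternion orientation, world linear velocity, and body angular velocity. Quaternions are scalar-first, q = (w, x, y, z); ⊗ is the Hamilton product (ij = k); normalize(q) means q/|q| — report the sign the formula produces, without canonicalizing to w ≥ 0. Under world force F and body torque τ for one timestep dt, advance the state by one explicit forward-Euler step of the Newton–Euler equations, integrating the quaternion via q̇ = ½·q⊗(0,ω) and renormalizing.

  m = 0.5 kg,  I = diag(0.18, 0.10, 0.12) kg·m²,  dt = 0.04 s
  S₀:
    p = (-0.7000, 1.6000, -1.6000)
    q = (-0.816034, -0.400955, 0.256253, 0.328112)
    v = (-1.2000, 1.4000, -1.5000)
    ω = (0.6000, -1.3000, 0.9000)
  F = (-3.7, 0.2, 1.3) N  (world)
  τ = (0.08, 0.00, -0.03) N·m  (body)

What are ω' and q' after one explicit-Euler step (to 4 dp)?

α = I⁻¹(τ − ω×Iω) = (0.5744, -0.3240, -0.7700)
new body rate ω' = (0.6230, -1.3130, 0.8692)
2q̇ = q⊗(0,ω) = (0.2784011, 0.1675529, 1.6185709, -0.3669409)
q + ½dt·q⊗(0,ω), renormalized = (-0.8100, -0.3974, 0.2885, 0.3206)

ω' = (0.6230, -1.3130, 0.8692)
q' = (-0.8100, -0.3974, 0.2885, 0.3206)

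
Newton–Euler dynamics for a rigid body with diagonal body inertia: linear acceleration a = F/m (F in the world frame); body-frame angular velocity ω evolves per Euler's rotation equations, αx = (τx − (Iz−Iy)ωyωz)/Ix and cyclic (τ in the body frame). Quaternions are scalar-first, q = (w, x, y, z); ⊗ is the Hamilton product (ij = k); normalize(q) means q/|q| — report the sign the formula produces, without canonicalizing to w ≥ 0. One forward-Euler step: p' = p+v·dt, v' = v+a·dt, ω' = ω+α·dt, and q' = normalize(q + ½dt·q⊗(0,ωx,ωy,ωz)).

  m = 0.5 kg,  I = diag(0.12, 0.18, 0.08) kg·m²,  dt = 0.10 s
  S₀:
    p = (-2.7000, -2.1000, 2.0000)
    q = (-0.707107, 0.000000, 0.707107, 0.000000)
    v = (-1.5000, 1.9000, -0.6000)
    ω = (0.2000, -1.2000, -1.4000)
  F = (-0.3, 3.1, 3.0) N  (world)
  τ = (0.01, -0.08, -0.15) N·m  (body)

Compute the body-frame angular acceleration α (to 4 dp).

gyro term ω×Iω = (-0.1680, -0.0112, -0.0144)
(τ − ω×Iω)/I = (1.4833, -0.3822, -1.6950)

α = (1.4833, -0.3822, -1.6950)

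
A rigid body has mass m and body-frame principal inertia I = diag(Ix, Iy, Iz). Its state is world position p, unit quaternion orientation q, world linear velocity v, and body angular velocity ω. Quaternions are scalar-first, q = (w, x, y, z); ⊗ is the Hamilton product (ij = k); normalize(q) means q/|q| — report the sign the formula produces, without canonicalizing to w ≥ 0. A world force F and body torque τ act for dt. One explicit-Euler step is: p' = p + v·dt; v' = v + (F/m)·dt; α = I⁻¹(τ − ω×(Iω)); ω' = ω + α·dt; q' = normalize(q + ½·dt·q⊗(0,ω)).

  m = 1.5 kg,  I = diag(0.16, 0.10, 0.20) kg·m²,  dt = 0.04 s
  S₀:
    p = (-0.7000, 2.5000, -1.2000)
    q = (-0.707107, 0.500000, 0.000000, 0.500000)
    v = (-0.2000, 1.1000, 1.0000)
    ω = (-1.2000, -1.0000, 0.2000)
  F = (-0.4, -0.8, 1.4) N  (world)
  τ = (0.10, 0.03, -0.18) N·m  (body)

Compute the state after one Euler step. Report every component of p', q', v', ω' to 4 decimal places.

p + v·dt = (-0.7080, 2.5440, -1.1600)
v + (F/m)dt = (-0.2107, 1.0787, 1.0373)
angular accel α = (0.7500, 0.2040, -0.5400)
ω' = ω + α·dt = (-1.1700, -0.9918, 0.1784)
Hamilton product q⊗(0,ω) = (0.5000000, 1.3485284, 0.0071070, -0.6414214)
q + ½dt·q⊗(0,ω), renormalized = (-0.6968, 0.5267, 0.0001, 0.4869)

p' = (-0.7080, 2.5440, -1.1600)
q' = (-0.6968, 0.5267, 0.0001, 0.4869)
v' = (-0.2107, 1.0787, 1.0373)
ω' = (-1.1700, -0.9918, 0.1784)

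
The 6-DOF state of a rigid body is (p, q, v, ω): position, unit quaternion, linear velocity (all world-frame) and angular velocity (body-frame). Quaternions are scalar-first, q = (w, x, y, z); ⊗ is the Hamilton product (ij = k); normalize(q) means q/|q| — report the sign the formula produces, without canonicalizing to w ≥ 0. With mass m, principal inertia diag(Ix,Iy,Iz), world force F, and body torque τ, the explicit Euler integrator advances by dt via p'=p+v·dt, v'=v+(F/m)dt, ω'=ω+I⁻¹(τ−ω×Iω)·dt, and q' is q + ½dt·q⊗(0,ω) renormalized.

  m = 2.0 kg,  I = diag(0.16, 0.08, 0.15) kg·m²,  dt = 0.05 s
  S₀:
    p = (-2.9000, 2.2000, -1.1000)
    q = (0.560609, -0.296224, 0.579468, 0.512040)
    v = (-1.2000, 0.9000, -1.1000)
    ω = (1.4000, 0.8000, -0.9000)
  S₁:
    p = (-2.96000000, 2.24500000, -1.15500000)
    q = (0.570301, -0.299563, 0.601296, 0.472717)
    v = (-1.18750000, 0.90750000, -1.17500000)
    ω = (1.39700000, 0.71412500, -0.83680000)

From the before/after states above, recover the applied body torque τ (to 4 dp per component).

τ = (-0.0600, -0.1500, 0.1000)

Δω = ω₁−ω₀ = (-0.00300000, -0.08587500, 0.06320000)
gyro term ω₀×Iω₀ = (-0.0504, -0.0126, -0.0896)
applied torque τ = (-0.0600, -0.1500, 0.1000)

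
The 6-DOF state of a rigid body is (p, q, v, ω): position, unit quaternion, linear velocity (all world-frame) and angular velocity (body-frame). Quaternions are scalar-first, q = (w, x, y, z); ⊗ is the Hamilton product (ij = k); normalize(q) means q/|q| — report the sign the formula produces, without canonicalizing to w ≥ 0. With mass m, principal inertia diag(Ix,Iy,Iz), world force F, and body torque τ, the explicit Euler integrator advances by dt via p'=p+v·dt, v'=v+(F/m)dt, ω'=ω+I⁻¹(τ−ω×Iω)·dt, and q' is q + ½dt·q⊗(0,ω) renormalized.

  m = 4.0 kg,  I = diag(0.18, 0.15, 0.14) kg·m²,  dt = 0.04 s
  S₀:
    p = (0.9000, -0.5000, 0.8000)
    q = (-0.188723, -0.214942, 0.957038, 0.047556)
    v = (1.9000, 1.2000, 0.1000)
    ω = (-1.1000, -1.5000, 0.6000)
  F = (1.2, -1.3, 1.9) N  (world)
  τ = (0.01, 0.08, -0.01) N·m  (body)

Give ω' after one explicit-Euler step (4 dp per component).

angular accel α = (0.0056, 0.7093, 0.2821)
ω + α·dt = (-1.0998, -1.4716, 0.6113)

ω' = (-1.0998, -1.4716, 0.6113)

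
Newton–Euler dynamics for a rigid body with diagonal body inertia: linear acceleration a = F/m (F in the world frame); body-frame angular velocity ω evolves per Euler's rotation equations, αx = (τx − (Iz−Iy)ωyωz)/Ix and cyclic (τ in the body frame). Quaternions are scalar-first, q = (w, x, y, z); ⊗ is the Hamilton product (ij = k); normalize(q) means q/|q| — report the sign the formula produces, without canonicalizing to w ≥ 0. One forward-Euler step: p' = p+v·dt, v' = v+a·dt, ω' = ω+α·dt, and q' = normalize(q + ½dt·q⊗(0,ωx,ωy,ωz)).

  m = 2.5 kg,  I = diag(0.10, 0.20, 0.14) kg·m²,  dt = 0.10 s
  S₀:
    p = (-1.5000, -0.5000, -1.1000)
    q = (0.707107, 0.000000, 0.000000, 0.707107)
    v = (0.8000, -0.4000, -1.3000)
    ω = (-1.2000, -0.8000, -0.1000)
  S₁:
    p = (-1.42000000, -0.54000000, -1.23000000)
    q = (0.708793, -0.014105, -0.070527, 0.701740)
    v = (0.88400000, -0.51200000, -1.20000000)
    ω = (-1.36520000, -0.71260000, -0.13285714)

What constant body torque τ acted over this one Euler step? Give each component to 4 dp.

ω₁ − ω₀ = (-0.16520000, 0.08740000, -0.03285714)
gyro term ω₀×Iω₀ = (-0.0048, -0.0048, 0.0960)
applied torque τ = (-0.1700, 0.1700, 0.0500)

τ = (-0.1700, 0.1700, 0.0500)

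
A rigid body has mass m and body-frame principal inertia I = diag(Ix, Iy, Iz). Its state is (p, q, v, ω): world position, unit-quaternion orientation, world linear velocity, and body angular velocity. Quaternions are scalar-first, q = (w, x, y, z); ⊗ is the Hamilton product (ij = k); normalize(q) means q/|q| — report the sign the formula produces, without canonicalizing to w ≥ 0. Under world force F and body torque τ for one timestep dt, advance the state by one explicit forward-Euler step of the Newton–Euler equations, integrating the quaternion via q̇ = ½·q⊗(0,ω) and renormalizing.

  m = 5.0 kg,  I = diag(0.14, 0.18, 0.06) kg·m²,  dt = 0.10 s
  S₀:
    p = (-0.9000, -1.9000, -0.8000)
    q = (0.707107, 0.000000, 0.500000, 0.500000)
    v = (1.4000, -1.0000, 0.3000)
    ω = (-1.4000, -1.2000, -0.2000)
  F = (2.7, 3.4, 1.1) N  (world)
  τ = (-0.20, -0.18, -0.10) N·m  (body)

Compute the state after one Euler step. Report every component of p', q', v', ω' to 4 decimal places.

p' = (-0.7600, -2.0000, -0.7700)
q' = (0.7389, -0.0244, 0.4208, 0.5257)
v' = (1.4540, -0.9320, 0.3220)
ω' = (-1.5223, -1.3124, -0.4787)

p + v·dt = (-0.7600, -2.0000, -0.7700)
new velocity v' = (1.4540, -0.9320, 0.3220)
precession coupling ω×(Iω) = (-0.0288, 0.0224, 0.0672)
angular accel α = (-1.2229, -1.1244, -2.7867)
ω + α·dt = (-1.5223, -1.3124, -0.4787)
2q̇ = q⊗(0,ω) = (0.7000000, -0.4899498, -1.5485284, 0.5585786)
q + ½dt·q⊗(0,ω), renormalized = (0.7389, -0.0244, 0.4208, 0.5257)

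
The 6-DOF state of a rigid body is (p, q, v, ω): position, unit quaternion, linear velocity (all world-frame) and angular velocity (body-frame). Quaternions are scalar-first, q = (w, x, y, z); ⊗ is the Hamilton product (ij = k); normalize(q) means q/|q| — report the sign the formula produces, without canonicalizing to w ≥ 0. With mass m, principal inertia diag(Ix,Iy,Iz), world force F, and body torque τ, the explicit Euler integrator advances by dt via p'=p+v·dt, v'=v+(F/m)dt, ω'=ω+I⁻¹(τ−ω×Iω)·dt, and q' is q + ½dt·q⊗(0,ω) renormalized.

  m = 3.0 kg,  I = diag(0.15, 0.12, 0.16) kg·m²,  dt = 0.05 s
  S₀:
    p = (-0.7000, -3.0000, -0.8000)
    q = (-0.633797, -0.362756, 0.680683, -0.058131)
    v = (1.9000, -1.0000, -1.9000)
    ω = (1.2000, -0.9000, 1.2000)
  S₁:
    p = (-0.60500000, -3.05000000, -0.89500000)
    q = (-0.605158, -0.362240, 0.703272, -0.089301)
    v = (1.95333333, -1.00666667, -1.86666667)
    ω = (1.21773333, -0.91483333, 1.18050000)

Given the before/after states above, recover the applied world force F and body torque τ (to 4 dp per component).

ω₁ − ω₀ = (0.01773333, -0.01483333, -0.01950000)
gyro term ω₀×Iω₀ = (-0.0432, -0.0144, 0.0324)
applied torque τ = (0.0100, -0.0500, -0.0300)
Δv = v₁−v₀ = (0.05333333, -0.00666667, 0.03333333)
F = m·Δv/dt = (3.2000, -0.4000, 2.0000)

F = (3.2000, -0.4000, 2.0000)
τ = (0.0100, -0.0500, -0.0300)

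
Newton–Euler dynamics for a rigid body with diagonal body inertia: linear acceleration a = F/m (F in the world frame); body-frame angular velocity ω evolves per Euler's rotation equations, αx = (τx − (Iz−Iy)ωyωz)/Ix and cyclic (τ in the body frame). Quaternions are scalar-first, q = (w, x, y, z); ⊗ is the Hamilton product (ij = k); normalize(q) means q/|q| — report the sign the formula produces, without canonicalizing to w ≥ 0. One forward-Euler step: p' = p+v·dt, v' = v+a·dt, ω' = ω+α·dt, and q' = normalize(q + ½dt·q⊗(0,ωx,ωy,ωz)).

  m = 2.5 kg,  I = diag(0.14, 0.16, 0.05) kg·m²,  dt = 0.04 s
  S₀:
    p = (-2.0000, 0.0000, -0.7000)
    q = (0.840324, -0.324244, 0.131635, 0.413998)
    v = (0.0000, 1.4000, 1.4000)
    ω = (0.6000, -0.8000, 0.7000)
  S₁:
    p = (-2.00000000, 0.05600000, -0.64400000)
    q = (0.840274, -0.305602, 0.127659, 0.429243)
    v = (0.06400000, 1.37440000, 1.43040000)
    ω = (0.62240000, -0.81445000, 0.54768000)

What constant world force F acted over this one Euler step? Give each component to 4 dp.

F = (4.0000, -1.6000, 1.9000)

velocity change Δv = (0.06400000, -0.02560000, 0.03040000)
F = m·Δv/dt = (4.0000, -1.6000, 1.9000)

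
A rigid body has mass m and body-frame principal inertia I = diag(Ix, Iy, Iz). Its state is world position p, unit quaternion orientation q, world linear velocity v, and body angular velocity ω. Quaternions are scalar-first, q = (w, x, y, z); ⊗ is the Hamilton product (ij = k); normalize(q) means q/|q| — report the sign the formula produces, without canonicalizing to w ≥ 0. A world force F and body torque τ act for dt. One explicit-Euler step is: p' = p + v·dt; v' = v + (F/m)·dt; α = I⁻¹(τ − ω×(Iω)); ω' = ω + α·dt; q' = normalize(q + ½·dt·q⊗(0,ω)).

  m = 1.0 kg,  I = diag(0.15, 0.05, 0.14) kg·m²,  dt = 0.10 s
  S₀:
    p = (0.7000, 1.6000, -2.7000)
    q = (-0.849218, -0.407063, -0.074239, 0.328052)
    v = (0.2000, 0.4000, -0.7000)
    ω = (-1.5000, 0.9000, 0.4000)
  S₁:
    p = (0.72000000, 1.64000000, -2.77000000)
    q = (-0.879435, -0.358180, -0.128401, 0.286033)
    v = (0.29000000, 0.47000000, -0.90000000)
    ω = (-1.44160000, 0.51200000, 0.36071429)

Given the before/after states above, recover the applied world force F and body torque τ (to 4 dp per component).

velocity change Δv = (0.09000000, 0.07000000, -0.20000000)
applied force F = (0.9000, 0.7000, -2.0000)
Δω = ω₁−ω₀ = (0.05840000, -0.38800000, -0.03928571)
gyro term ω₀×Iω₀ = (0.0324, -0.0060, 0.1350)
I·α + gyro = (0.1200, -0.2000, 0.0800)

F = (0.9000, 0.7000, -2.0000)
τ = (0.1200, -0.2000, 0.0800)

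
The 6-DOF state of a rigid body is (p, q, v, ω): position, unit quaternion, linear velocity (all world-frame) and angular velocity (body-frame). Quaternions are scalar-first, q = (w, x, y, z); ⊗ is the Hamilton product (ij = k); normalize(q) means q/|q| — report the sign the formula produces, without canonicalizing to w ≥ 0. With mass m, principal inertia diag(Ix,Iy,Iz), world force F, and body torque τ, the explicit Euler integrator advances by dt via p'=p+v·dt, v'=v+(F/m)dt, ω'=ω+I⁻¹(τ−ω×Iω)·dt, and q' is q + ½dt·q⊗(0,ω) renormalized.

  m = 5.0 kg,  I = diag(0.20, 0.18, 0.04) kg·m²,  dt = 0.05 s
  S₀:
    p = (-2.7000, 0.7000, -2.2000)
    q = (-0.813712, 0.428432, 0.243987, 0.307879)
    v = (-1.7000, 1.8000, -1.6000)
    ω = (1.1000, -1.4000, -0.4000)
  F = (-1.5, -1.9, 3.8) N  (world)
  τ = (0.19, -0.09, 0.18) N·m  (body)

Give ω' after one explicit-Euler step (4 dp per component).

ω' = (1.1671, -1.4054, -0.2135)

precession coupling ω×(Iω) = (-0.0784, -0.0704, 0.0308)
(τ − ω×Iω)/I = (1.3420, -0.1089, 3.7300)
ω + α·dt = (1.1671, -1.4054, -0.2135)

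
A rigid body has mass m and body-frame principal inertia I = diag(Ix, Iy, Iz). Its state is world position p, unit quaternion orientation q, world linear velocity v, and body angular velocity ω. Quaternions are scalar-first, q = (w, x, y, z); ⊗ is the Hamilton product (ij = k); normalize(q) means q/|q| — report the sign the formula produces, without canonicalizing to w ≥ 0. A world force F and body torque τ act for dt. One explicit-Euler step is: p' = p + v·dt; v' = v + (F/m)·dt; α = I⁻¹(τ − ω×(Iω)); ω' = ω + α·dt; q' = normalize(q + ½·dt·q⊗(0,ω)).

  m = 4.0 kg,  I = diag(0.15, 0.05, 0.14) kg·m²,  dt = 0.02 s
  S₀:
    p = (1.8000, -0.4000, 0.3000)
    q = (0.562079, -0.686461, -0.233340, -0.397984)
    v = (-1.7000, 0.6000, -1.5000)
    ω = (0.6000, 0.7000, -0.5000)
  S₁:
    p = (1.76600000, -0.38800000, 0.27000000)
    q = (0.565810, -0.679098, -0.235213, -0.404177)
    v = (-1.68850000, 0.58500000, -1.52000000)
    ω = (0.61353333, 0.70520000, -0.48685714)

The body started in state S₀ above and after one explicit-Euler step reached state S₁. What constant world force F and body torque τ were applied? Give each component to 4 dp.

F = (2.3000, -3.0000, -4.0000)
τ = (0.0700, 0.0100, 0.0500)

velocity change Δv = (0.01150000, -0.01500000, -0.02000000)
F = m·Δv/dt = (2.3000, -3.0000, -4.0000)
Δω = ω₁−ω₀ = (0.01353333, 0.00520000, 0.01314286)
ω₀×(Iω₀) = (-0.0315, -0.0030, -0.0420)
τ = I·(Δω/dt) + ω₀×(Iω₀) = (0.0700, 0.0100, 0.0500)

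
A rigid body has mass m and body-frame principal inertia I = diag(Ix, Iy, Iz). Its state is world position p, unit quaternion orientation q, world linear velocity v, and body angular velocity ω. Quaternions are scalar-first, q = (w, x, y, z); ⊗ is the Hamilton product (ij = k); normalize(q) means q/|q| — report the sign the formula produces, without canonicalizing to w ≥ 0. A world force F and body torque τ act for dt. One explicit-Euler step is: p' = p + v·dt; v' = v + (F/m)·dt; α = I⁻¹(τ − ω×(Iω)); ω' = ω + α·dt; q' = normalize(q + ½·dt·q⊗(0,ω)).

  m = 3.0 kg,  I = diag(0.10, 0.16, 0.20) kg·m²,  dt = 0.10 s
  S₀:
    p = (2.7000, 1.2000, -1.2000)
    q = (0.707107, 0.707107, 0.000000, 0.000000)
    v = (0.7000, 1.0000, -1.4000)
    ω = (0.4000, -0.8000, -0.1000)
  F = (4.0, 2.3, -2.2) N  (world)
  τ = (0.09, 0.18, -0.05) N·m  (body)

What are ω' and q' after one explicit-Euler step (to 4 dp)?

ω' = (0.4868, -0.6900, -0.1154)
q' = (0.6923, 0.7205, -0.0247, -0.0318)

angular accel α = (0.8680, 1.1000, -0.1540)
ω' = ω + α·dt = (0.4868, -0.6900, -0.1154)
2q̇ = q⊗(0,ω) = (-0.2828428, 0.2828428, -0.4949749, -0.6363963)
q' = normalize(q + ½dt·q⊗(0,ω)) = (0.6923, 0.7205, -0.0247, -0.0318)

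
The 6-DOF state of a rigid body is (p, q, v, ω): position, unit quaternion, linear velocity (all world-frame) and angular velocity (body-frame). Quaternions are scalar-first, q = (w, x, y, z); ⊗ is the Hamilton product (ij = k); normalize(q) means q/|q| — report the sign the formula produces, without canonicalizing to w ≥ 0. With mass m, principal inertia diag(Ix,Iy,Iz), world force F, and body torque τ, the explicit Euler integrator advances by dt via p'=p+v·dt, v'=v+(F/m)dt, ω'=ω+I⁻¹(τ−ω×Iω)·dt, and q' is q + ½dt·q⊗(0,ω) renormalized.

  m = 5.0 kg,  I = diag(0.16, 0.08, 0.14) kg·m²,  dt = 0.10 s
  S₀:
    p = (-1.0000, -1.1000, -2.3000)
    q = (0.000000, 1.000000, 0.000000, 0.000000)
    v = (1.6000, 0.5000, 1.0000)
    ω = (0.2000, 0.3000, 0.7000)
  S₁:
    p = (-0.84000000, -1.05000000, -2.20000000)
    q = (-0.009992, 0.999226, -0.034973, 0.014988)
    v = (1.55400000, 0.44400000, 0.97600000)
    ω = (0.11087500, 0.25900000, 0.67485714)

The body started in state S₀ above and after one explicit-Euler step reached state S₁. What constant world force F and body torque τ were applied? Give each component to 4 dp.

F = (-2.3000, -2.8000, -1.2000)
τ = (-0.1300, -0.0300, -0.0400)

Δv = v₁−v₀ = (-0.04600000, -0.05600000, -0.02400000)
m·(v₁−v₀)/dt = (-2.3000, -2.8000, -1.2000)
ω₁ − ω₀ = (-0.08912500, -0.04100000, -0.02514286)
precession coupling = (0.0126, 0.0028, -0.0048)
applied torque τ = (-0.1300, -0.0300, -0.0400)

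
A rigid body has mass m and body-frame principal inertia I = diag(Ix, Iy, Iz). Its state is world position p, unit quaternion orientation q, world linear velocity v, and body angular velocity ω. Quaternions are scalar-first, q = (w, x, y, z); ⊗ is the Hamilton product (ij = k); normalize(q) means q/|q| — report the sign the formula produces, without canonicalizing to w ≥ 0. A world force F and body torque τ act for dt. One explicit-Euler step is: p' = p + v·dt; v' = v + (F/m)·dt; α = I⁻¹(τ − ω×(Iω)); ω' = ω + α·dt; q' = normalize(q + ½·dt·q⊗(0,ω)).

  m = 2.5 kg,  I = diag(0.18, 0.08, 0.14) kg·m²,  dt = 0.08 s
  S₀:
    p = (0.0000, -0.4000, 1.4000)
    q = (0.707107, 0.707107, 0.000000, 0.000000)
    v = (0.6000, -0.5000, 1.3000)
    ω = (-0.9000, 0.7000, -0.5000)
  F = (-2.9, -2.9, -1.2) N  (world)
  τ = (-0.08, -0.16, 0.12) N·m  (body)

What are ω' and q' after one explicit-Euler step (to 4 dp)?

gyro term ω×Iω = (-0.0210, 0.0180, 0.0630)
angular accel α = (-0.3278, -2.2250, 0.4071)
ω' = ω + α·dt = (-0.9262, 0.5220, -0.4674)
q⊗(0,ω) = (0.6363963, -0.6363963, 0.8485284, 0.1414214)
q' = normalize(q + ½dt·q⊗(0,ω)) = (0.7317, 0.6808, 0.0339, 0.0056)

ω' = (-0.9262, 0.5220, -0.4674)
q' = (0.7317, 0.6808, 0.0339, 0.0056)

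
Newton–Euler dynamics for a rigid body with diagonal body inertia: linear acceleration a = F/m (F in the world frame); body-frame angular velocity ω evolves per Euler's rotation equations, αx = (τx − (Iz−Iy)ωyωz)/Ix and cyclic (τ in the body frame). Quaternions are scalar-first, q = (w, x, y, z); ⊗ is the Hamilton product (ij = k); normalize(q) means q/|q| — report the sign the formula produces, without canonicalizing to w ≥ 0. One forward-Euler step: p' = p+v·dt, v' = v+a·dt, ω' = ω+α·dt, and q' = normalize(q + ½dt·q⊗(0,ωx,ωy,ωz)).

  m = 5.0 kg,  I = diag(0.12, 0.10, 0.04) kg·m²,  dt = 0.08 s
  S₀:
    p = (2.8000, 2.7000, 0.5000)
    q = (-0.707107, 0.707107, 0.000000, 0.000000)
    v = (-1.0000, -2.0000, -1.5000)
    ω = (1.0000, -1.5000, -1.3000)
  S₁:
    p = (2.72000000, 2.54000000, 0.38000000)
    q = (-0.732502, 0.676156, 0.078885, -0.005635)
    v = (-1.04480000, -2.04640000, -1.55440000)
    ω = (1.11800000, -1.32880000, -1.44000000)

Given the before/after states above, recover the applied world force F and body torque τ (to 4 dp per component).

Δω = ω₁−ω₀ = (0.11800000, 0.17120000, -0.14000000)
ω₀×(Iω₀) = (-0.1170, -0.1040, 0.0300)
τ = I·(Δω/dt) + ω₀×(Iω₀) = (0.0600, 0.1100, -0.0400)
velocity change Δv = (-0.04480000, -0.04640000, -0.05440000)
m·(v₁−v₀)/dt = (-2.8000, -2.9000, -3.4000)

F = (-2.8000, -2.9000, -3.4000)
τ = (0.0600, 0.1100, -0.0400)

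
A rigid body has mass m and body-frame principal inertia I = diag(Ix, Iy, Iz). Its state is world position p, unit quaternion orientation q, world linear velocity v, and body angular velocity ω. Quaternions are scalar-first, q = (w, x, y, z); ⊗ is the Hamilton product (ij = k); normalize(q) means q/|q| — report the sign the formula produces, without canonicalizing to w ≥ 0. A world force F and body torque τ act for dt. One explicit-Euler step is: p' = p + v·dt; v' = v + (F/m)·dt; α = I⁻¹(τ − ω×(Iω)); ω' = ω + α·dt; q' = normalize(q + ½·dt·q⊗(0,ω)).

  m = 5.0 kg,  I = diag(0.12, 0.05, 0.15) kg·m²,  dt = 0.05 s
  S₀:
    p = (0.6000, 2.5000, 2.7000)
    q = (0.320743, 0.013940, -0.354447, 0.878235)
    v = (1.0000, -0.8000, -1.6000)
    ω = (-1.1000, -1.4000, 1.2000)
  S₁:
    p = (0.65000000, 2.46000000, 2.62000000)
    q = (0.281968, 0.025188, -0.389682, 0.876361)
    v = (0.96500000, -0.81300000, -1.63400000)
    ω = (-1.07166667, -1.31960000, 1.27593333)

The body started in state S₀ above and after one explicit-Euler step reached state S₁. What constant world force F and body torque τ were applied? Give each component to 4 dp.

velocity change Δv = (-0.03500000, -0.01300000, -0.03400000)
F = m·Δv/dt = (-3.5000, -1.3000, -3.4000)
Δω = ω₁−ω₀ = (0.02833333, 0.08040000, 0.07593333)
I·α + gyro = (-0.1000, 0.1200, 0.1200)

F = (-3.5000, -1.3000, -3.4000)
τ = (-0.1000, 0.1200, 0.1200)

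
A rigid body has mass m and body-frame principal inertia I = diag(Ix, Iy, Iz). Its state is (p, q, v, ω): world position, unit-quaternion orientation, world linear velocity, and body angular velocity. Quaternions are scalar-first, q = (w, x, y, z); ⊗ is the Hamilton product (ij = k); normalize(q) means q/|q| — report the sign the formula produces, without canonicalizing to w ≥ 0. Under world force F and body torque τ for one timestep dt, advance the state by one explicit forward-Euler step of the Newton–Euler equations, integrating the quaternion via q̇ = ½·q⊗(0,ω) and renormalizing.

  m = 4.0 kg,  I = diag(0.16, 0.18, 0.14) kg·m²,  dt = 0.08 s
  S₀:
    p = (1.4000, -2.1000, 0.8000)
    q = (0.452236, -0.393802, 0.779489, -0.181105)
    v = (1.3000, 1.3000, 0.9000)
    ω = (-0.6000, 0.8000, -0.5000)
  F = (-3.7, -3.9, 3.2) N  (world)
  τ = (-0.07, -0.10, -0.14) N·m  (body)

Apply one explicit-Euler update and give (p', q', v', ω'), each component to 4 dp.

precession coupling ω×(Iω) = (0.0160, 0.0060, -0.0096)
angular accel α = (-0.5375, -0.5889, -0.9314)
new body rate ω' = (-0.6430, 0.7529, -0.5745)
Hamilton product q⊗(0,ω) = (-0.9504249, -0.5162021, 0.2735508, -0.0734662)
q + ½dt·q⊗(0,ω), renormalized = (0.4138, -0.4140, 0.7896, -0.1839)
linear accel F/m = (-0.9250, -0.9750, 0.8000)
p + v·dt = (1.5040, -1.9960, 0.8720)
v + (F/m)dt = (1.2260, 1.2220, 0.9640)

p' = (1.5040, -1.9960, 0.8720)
q' = (0.4138, -0.4140, 0.7896, -0.1839)
v' = (1.2260, 1.2220, 0.9640)
ω' = (-0.6430, 0.7529, -0.5745)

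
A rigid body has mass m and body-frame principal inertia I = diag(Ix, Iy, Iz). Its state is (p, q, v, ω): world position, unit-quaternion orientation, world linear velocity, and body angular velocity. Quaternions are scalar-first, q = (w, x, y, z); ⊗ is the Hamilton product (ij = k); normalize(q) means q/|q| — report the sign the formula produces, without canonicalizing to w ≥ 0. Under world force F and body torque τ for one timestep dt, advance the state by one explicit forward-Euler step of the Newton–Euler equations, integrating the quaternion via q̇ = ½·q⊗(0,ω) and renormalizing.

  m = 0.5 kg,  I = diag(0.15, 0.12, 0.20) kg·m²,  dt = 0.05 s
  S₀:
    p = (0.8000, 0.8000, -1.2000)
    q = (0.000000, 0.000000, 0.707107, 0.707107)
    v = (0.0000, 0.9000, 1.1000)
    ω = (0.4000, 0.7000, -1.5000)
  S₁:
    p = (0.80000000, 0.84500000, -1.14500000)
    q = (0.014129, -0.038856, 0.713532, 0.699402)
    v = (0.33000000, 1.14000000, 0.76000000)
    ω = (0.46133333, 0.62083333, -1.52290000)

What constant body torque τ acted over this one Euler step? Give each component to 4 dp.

τ = (0.1000, -0.1600, -0.1000)

ω₁ − ω₀ = (0.06133333, -0.07916667, -0.02290000)
gyro term ω₀×Iω₀ = (-0.0840, 0.0300, -0.0084)
I·α + gyro = (0.1000, -0.1600, -0.1000)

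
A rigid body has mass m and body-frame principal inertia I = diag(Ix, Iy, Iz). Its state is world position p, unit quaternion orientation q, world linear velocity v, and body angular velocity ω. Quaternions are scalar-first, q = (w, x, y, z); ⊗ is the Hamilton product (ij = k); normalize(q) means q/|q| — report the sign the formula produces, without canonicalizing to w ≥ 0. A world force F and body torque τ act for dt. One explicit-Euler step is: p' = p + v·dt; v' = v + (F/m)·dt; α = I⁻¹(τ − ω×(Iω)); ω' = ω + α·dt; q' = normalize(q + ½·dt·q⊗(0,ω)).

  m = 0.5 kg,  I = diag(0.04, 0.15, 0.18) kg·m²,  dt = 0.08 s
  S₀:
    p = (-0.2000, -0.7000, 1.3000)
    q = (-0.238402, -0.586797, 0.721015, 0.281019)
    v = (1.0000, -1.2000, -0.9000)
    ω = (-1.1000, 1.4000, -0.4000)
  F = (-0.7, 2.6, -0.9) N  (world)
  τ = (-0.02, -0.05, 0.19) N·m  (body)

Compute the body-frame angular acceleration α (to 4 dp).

α = (-0.0800, 0.0773, 1.9967)

gyro term ω×Iω = (-0.0168, -0.0616, -0.1694)
α = I⁻¹(τ − ω×Iω) = (-0.0800, 0.0773, 1.9967)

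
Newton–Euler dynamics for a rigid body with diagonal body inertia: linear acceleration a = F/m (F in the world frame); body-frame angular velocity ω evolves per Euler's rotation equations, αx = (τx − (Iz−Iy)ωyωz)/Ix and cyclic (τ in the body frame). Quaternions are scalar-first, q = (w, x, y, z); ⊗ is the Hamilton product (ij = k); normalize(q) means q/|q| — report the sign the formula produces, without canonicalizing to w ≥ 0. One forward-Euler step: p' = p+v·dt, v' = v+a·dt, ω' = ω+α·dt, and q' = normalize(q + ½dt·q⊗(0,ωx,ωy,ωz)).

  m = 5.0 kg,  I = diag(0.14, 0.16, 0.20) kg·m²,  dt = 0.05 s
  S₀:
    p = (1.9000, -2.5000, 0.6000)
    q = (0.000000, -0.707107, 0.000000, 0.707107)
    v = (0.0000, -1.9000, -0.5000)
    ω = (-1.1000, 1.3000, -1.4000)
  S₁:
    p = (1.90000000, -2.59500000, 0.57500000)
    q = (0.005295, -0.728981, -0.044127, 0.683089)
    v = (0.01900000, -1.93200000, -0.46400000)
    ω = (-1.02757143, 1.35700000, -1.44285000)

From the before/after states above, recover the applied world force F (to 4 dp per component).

F = (1.9000, -3.2000, 3.6000)

velocity change Δv = (0.01900000, -0.03200000, 0.03600000)
applied force F = (1.9000, -3.2000, 3.6000)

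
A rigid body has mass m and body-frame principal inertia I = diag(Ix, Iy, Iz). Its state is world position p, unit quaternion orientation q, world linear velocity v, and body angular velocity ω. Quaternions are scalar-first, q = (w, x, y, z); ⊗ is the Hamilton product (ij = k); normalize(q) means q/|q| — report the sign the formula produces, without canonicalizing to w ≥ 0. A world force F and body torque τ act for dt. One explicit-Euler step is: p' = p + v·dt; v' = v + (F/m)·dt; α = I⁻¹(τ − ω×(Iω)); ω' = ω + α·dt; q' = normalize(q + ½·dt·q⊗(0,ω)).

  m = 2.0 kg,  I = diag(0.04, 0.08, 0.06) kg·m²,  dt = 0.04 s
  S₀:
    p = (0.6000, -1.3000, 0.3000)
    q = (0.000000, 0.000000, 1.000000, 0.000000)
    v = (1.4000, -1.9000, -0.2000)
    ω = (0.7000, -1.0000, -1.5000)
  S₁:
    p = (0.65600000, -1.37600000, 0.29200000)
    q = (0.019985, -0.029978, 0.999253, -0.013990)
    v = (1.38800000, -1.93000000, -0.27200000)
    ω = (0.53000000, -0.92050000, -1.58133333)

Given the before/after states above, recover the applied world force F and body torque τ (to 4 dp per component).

F = (-0.6000, -1.5000, -3.6000)
τ = (-0.2000, 0.1800, -0.1500)

rate change Δω = (-0.17000000, 0.07950000, -0.08133333)
gyro term ω₀×Iω₀ = (-0.0300, 0.0210, -0.0280)
I·α + gyro = (-0.2000, 0.1800, -0.1500)
velocity change Δv = (-0.01200000, -0.03000000, -0.07200000)
F = m·Δv/dt = (-0.6000, -1.5000, -3.6000)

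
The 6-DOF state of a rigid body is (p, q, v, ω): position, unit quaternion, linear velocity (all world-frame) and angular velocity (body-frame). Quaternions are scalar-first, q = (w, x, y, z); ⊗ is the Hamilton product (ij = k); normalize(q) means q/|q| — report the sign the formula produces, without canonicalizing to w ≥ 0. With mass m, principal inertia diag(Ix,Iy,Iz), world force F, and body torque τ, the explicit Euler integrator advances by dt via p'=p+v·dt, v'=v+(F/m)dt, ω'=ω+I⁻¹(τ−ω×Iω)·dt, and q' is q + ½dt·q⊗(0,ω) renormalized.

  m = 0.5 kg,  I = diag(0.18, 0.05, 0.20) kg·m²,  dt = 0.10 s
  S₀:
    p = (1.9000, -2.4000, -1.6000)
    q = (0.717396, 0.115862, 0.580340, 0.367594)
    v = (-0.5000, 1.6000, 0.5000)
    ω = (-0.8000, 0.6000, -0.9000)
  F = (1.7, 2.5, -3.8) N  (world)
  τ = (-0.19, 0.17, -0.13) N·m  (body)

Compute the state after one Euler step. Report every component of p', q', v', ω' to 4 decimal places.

a = F/m = (3.4000, 5.0000, -7.6000)
new position p' = (1.8500, -2.2400, -1.5500)
v + (F/m)dt = (-0.1600, 2.1000, -0.2600)
(τ − ω×Iω)/I = (-0.6056, 3.6880, -0.9620)
ω + α·dt = (-0.8606, 0.9688, -0.9962)
q⊗(0,ω) = (0.0753202, -1.3167792, 0.2406382, -0.1118672)
q' = normalize(q + ½dt·q⊗(0,ω)) = (0.7195, 0.0499, 0.5910, 0.3612)

p' = (1.8500, -2.2400, -1.5500)
q' = (0.7195, 0.0499, 0.5910, 0.3612)
v' = (-0.1600, 2.1000, -0.2600)
ω' = (-0.8606, 0.9688, -0.9962)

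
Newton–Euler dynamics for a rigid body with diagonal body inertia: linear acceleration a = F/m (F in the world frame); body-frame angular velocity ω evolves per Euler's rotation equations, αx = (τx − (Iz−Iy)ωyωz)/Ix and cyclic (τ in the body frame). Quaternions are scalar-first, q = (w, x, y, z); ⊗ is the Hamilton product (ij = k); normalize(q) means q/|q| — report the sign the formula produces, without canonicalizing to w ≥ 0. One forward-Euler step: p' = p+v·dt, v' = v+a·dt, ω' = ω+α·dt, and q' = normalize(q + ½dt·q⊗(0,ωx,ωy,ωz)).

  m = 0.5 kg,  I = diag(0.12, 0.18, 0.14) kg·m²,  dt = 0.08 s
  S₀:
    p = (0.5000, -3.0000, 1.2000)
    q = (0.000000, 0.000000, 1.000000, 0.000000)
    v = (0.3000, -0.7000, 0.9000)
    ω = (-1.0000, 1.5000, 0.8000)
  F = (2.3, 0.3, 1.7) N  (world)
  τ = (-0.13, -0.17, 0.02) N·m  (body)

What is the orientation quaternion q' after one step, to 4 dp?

q' = (-0.0598, 0.0319, 0.9969, 0.0399)

2q̇ = q⊗(0,ω) = (-1.5000000, 0.8000000, 0.0000000, 1.0000000)
q + ½dt·q⊗(0,ω), renormalized = (-0.0598, 0.0319, 0.9969, 0.0399)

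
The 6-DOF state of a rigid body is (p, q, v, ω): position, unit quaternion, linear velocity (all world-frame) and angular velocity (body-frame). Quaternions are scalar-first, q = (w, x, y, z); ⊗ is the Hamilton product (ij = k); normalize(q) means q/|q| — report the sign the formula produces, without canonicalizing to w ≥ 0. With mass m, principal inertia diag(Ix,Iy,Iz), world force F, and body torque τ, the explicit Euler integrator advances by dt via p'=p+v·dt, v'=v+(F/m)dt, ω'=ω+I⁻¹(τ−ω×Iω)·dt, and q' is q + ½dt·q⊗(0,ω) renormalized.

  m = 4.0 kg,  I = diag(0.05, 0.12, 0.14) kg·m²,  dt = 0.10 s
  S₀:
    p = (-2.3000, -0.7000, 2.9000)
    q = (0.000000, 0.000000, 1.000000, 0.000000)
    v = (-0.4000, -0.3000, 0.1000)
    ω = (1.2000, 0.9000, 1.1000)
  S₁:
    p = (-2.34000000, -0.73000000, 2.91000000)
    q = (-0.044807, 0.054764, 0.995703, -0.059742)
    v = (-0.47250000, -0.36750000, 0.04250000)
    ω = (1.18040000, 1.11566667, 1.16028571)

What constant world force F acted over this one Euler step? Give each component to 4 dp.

Δv = v₁−v₀ = (-0.07250000, -0.06750000, -0.05750000)
F = m·Δv/dt = (-2.9000, -2.7000, -2.3000)

F = (-2.9000, -2.7000, -2.3000)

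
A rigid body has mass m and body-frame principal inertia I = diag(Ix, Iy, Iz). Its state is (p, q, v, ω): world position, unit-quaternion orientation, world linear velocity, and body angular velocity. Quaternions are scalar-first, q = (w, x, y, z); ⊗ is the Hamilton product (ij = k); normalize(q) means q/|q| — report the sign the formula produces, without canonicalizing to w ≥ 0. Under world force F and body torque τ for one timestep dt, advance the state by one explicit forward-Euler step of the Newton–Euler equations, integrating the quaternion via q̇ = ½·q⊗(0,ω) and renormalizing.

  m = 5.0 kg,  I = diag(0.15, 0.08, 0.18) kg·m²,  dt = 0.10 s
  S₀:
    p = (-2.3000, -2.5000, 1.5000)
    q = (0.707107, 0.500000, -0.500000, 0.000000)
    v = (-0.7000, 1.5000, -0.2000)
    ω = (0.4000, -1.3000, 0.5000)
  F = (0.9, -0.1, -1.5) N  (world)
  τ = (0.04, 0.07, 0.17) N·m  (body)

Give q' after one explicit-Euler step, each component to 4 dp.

q⊗(0,ω) = (-0.8500000, 0.0328428, -1.1692391, -0.0964465)
updated quaternion q' = (0.6629, 0.5003, -0.5570, -0.0048)

q' = (0.6629, 0.5003, -0.5570, -0.0048)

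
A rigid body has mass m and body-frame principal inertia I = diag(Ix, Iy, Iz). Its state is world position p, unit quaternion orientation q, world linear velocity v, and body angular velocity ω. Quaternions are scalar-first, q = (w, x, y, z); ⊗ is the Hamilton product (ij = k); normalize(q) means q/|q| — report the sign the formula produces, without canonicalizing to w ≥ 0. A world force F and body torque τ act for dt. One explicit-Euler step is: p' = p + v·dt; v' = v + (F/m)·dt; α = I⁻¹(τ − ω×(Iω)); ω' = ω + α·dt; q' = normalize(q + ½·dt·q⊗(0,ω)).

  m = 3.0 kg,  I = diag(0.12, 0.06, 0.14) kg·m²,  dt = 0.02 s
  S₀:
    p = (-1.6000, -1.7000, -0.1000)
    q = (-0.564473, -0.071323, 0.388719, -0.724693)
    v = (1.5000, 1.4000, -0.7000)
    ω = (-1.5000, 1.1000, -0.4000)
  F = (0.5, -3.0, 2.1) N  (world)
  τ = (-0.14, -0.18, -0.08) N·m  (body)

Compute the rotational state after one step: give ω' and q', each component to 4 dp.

ω' = (-1.5175, 1.0440, -0.4256)
q' = (-0.5726, -0.0564, 0.3930, -0.7173)

α = I⁻¹(τ − ω×Iω) = (-0.8733, -2.8000, -1.2786)
new body rate ω' = (-1.5175, 1.0440, -0.4256)
Hamilton product q⊗(0,ω) = (-0.8244526, 1.4883842, 0.4375900, 0.7304124)
updated quaternion q' = (-0.5726, -0.0564, 0.3930, -0.7173)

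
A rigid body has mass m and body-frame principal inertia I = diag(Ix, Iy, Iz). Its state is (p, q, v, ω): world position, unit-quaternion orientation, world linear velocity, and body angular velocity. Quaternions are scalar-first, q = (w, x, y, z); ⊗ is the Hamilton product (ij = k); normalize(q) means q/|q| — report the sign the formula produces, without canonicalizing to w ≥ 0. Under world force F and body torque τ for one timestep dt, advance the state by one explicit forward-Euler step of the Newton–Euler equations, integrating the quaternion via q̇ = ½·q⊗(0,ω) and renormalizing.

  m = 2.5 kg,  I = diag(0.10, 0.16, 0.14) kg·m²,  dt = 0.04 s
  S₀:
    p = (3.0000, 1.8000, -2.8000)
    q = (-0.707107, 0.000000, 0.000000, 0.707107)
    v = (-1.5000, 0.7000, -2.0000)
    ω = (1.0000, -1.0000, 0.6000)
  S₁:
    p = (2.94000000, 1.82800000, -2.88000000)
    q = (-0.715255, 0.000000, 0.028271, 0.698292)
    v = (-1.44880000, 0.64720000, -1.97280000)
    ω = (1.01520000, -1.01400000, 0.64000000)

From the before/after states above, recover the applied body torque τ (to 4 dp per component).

Δω = ω₁−ω₀ = (0.01520000, -0.01400000, 0.04000000)
gyro term ω₀×Iω₀ = (0.0120, -0.0240, -0.0600)
τ = I·(Δω/dt) + ω₀×(Iω₀) = (0.0500, -0.0800, 0.0800)

τ = (0.0500, -0.0800, 0.0800)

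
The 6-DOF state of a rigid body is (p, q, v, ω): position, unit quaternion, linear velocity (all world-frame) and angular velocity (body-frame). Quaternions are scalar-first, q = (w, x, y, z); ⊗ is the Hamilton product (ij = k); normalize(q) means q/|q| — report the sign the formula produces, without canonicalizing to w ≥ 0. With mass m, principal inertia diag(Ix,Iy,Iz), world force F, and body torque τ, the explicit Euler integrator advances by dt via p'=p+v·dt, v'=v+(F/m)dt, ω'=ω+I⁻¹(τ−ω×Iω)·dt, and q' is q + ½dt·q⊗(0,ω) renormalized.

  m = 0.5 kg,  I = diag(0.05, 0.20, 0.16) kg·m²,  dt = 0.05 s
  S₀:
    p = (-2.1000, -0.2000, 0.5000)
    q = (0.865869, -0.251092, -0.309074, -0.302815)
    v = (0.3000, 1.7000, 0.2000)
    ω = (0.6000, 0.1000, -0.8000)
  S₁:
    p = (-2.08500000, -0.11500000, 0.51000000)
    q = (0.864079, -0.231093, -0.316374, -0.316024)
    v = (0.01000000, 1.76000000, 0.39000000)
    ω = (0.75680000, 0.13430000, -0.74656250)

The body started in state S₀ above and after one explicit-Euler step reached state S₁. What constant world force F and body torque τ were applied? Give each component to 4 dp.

F = (-2.9000, 0.6000, 1.9000)
τ = (0.1600, 0.1900, 0.1800)

v₁ − v₀ = (-0.29000000, 0.06000000, 0.19000000)
m·(v₁−v₀)/dt = (-2.9000, 0.6000, 1.9000)
rate change Δω = (0.15680000, 0.03430000, 0.05343750)
gyro term ω₀×Iω₀ = (0.0032, 0.0528, 0.0090)
applied torque τ = (0.1600, 0.1900, 0.1800)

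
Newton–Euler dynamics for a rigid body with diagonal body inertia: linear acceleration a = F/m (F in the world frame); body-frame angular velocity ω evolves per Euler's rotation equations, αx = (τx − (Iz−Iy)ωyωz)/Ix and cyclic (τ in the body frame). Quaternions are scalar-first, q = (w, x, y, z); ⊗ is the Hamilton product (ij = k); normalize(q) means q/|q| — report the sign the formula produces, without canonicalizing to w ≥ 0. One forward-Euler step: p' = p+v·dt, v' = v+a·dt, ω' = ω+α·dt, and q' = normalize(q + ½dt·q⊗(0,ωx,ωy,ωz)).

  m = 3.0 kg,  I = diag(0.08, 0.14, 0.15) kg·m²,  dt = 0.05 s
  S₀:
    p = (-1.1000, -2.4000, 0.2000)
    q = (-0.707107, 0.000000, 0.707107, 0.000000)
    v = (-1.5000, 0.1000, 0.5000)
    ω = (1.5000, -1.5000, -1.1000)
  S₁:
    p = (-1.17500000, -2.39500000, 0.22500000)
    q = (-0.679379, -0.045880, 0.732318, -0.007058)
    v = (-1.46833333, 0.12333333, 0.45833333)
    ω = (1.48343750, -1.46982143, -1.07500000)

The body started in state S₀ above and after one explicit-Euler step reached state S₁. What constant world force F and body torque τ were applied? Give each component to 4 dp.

Δω = ω₁−ω₀ = (-0.01656250, 0.03017857, 0.02500000)
τ = I·(Δω/dt) + ω₀×(Iω₀) = (-0.0100, 0.2000, -0.0600)
v₁ − v₀ = (0.03166667, 0.02333333, -0.04166667)
applied force F = (1.9000, 1.4000, -2.5000)

F = (1.9000, 1.4000, -2.5000)
τ = (-0.0100, 0.2000, -0.0600)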